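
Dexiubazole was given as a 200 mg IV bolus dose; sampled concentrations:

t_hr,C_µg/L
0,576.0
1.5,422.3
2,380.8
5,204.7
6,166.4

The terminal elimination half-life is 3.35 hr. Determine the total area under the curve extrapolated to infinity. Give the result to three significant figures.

Trapezoidal AUC_0→6:
  [0→1.5]: (576.0+422.3)/2 × 1.5 = 748.725
  [1.5→2]: (422.3+380.8)/2 × 0.5 = 200.775
  [2→5]: (380.8+204.7)/2 × 3 = 878.25
  [5→6]: (204.7+166.4)/2 × 1 = 185.55
  Sum = 2013.3 µg/L·hr
k_e = ln2 / t½ = 0.693147 / 3.35 = 0.2069 hr^-1
Extrapolated tail: C_last / k_e = 166.4 / 0.2069 = 804.253
AUC_0→∞ = 2013.3 + 804.253 = 2817.553 µg/L·hr

AUC = 2820 µg/L·hr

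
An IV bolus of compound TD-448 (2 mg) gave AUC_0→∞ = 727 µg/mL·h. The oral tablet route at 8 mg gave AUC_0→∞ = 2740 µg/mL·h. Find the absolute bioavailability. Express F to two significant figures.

F = (AUC_ev / D_ev) / (AUC_iv / D_iv)
  = (2740/8) / (727/2)
  = 342.5 / 363.5 = 0.9422

F = 0.94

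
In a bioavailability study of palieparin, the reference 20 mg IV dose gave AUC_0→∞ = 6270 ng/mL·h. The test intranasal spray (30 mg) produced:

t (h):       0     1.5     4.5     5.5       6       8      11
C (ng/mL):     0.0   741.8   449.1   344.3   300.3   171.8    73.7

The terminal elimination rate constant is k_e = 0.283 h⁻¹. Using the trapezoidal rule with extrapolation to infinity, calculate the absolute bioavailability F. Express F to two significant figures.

F = 0.43

Trapezoidal AUC_0→11 (intranasal spray):
  [0→1.5]: (0.0+741.8)/2 × 1.5 = 556.35
  [1.5→4.5]: (741.8+449.1)/2 × 3 = 1786.35
  [4.5→5.5]: (449.1+344.3)/2 × 1 = 396.7
  [5.5→6]: (344.3+300.3)/2 × 0.5 = 161.15
  [6→8]: (300.3+171.8)/2 × 2 = 472.1
  [8→11]: (171.8+73.7)/2 × 3 = 368.25
  Sum = 3740.9 ng/mL·h
Tail: C_last/k_e = 73.7/0.283 = 260.424
AUC_0→∞ (intranasal spray) = 3740.9 + 260.424 = 4001.324 ng/mL·h
F = (AUC_ev/D_ev)/(AUC_iv/D_iv) = (4001.324/30)/(6270/20) = 133.377/313.5 = 0.4254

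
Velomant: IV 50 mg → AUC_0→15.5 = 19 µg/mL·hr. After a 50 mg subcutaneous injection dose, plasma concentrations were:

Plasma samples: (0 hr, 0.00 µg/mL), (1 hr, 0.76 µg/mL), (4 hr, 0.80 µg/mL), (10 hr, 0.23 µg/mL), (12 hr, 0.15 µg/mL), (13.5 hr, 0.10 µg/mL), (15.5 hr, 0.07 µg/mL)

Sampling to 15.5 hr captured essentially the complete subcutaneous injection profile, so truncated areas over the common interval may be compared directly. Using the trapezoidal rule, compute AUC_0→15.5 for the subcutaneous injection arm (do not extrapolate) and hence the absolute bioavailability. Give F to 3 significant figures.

F = 0.345

Trapezoidal AUC_0→15.5 (subcutaneous injection):
  [0→1]: (0.00+0.76)/2 × 1 = 0.38
  [1→4]: (0.76+0.80)/2 × 3 = 2.34
  [4→10]: (0.80+0.23)/2 × 6 = 3.09
  [10→12]: (0.23+0.15)/2 × 2 = 0.38
  [12→13.5]: (0.15+0.10)/2 × 1.5 = 0.1875
  [13.5→15.5]: (0.10+0.07)/2 × 2 = 0.17
  Sum = 6.5475 µg/mL·hr
F = (AUC_ev/D_ev)/(AUC_iv/D_iv) = (6.5475/50)/(19/50) = 0.13095/0.38 = 0.3446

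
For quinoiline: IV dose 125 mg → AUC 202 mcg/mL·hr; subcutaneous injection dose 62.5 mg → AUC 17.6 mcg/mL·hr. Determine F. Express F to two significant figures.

F = (AUC_ev / D_ev) / (AUC_iv / D_iv)
  = (17.6/62.5) / (202/125)
  = 0.2816 / 1.616 = 0.1743

F = 0.17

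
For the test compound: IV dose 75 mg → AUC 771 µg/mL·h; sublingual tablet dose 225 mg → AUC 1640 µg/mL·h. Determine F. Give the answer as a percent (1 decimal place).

F = (AUC_ev / D_ev) / (AUC_iv / D_iv)
  = (1640/225) / (771/75)
  = 7.28889 / 10.28 = 0.7090
  = 70.90%

F = 70.9%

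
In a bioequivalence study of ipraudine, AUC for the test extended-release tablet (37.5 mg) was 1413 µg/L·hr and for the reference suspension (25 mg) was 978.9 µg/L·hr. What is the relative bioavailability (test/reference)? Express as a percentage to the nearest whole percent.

F_rel = (AUC_test/D_test) / (AUC_ref/D_ref)
      = (1413/37.5) / (978.9/25)
      = 37.68 / 39.156 = 0.9623 = 96.23%

F_rel = 96%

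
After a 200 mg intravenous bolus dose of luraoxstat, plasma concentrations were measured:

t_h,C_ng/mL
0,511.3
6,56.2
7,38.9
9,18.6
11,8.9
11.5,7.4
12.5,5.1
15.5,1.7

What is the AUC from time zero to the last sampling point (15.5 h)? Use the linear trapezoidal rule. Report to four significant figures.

AUC = 1856 ng/mL·h

Trapezoidal AUC_0→15.5:
  [0→6]: (511.3+56.2)/2 × 6 = 1702.5
  [6→7]: (56.2+38.9)/2 × 1 = 47.55
  [7→9]: (38.9+18.6)/2 × 2 = 57.5
  [9→11]: (18.6+8.9)/2 × 2 = 27.5
  [11→11.5]: (8.9+7.4)/2 × 0.5 = 4.075
  [11.5→12.5]: (7.4+5.1)/2 × 1 = 6.25
  [12.5→15.5]: (5.1+1.7)/2 × 3 = 10.2
  Sum = 1855.575 ng/mL·h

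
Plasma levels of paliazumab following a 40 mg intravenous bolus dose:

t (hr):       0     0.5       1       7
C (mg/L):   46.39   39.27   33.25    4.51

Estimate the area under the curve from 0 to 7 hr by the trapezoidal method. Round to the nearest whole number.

AUC = 153 mg/L·hr

Trapezoidal AUC_0→7:
  [0→0.5]: (46.39+39.27)/2 × 0.5 = 21.415
  [0.5→1]: (39.27+33.25)/2 × 0.5 = 18.13
  [1→7]: (33.25+4.51)/2 × 6 = 113.28
  Sum = 152.825 mg/L·hr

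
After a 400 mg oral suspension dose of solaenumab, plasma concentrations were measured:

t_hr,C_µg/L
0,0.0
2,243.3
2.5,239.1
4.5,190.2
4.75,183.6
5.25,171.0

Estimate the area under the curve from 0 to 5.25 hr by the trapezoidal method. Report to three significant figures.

AUC = 929 µg/L·hr

Trapezoidal AUC_0→5.25:
  [0→2]: (0.0+243.3)/2 × 2 = 243.3
  [2→2.5]: (243.3+239.1)/2 × 0.5 = 120.6
  [2.5→4.5]: (239.1+190.2)/2 × 2 = 429.3
  [4.5→4.75]: (190.2+183.6)/2 × 0.25 = 46.725
  [4.75→5.25]: (183.6+171.0)/2 × 0.5 = 88.65
  Sum = 928.575 µg/L·hr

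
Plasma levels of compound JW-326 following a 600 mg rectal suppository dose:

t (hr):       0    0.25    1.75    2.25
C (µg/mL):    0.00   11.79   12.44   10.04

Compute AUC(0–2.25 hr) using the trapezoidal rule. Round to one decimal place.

Trapezoidal AUC_0→2.25:
  [0→0.25]: (0.00+11.79)/2 × 0.25 = 1.47375
  [0.25→1.75]: (11.79+12.44)/2 × 1.5 = 18.1725
  [1.75→2.25]: (12.44+10.04)/2 × 0.5 = 5.62
  Sum = 25.26625 µg/mL·hr

AUC = 25.3 µg/mL·hr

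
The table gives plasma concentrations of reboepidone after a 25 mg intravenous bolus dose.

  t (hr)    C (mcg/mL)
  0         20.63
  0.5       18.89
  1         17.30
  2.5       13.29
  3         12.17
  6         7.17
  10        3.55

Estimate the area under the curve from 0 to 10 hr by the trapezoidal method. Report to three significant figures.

Trapezoidal AUC_0→10:
  [0→0.5]: (20.63+18.89)/2 × 0.5 = 9.88
  [0.5→1]: (18.89+17.30)/2 × 0.5 = 9.0475
  [1→2.5]: (17.30+13.29)/2 × 1.5 = 22.9425
  [2.5→3]: (13.29+12.17)/2 × 0.5 = 6.365
  [3→6]: (12.17+7.17)/2 × 3 = 29.01
  [6→10]: (7.17+3.55)/2 × 4 = 21.44
  Sum = 98.685 mcg/mL·hr

AUC = 98.7 mcg/mL·hr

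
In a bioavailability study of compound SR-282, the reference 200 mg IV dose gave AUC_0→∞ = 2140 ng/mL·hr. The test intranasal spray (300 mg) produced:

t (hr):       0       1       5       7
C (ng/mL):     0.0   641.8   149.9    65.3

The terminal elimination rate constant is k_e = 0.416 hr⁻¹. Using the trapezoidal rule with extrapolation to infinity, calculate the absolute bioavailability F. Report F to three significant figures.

Trapezoidal AUC_0→7 (intranasal spray):
  [0→1]: (0.0+641.8)/2 × 1 = 320.9
  [1→5]: (641.8+149.9)/2 × 4 = 1583.4
  [5→7]: (149.9+65.3)/2 × 2 = 215.2
  Sum = 2119.5 ng/mL·hr
Tail: C_last/k_e = 65.3/0.416 = 156.971
AUC_0→∞ (intranasal spray) = 2119.5 + 156.971 = 2276.471 ng/mL·hr
F = (AUC_ev/D_ev)/(AUC_iv/D_iv) = (2276.471/300)/(2140/200) = 7.58824/10.7 = 0.7092

F = 0.709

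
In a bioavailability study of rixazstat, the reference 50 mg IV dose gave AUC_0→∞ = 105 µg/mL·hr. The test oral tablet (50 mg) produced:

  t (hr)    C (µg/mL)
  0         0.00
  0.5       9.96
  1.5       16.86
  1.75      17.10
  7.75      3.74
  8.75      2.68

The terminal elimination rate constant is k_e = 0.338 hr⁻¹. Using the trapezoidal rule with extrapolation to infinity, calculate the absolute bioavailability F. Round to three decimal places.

Trapezoidal AUC_0→8.75 (oral tablet):
  [0→0.5]: (0.00+9.96)/2 × 0.5 = 2.49
  [0.5→1.5]: (9.96+16.86)/2 × 1 = 13.41
  [1.5→1.75]: (16.86+17.10)/2 × 0.25 = 4.245
  [1.75→7.75]: (17.10+3.74)/2 × 6 = 62.52
  [7.75→8.75]: (3.74+2.68)/2 × 1 = 3.21
  Sum = 85.875 µg/mL·hr
Tail: C_last/k_e = 2.68/0.338 = 7.929
AUC_0→∞ (oral tablet) = 85.875 + 7.929 = 93.804 µg/mL·hr
F = (AUC_ev/D_ev)/(AUC_iv/D_iv) = (93.804/50)/(105/50) = 1.87608/2.1 = 0.8934

F = 0.893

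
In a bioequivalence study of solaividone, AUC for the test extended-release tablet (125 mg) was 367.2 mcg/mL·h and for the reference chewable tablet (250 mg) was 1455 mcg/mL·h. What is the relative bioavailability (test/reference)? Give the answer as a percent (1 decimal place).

F_rel = (AUC_test/D_test) / (AUC_ref/D_ref)
      = (367.2/125) / (1455/250)
      = 2.9376 / 5.82 = 0.5047 = 50.47%

F_rel = 50.5%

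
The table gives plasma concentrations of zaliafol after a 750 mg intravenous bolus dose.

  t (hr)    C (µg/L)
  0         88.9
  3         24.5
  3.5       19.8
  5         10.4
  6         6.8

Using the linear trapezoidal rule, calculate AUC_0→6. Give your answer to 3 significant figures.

Trapezoidal AUC_0→6:
  [0→3]: (88.9+24.5)/2 × 3 = 170.1
  [3→3.5]: (24.5+19.8)/2 × 0.5 = 11.075
  [3.5→5]: (19.8+10.4)/2 × 1.5 = 22.65
  [5→6]: (10.4+6.8)/2 × 1 = 8.6
  Sum = 212.425 µg/L·hr

AUC = 212 µg/L·hr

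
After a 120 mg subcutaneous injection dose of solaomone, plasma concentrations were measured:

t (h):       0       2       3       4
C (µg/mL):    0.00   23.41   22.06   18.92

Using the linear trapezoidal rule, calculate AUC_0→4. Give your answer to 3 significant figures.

Trapezoidal AUC_0→4:
  [0→2]: (0.00+23.41)/2 × 2 = 23.41
  [2→3]: (23.41+22.06)/2 × 1 = 22.735
  [3→4]: (22.06+18.92)/2 × 1 = 20.49
  Sum = 66.635 µg/mL·h

AUC = 66.6 µg/mL·h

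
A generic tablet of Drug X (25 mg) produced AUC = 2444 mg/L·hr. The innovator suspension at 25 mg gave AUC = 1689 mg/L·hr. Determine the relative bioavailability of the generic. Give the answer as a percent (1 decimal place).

F_rel = 144.7%

F_rel = (AUC_test/D_test) / (AUC_ref/D_ref)
      = (2444/25) / (1689/25)
      = 97.76 / 67.56 = 1.4470 = 144.70%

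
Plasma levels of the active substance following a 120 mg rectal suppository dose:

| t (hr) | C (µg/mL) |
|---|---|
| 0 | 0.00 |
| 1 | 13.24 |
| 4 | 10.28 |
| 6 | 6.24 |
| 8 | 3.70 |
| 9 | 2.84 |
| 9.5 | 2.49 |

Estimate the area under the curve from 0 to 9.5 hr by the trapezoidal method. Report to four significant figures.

AUC = 72.96 µg/mL·hr

Trapezoidal AUC_0→9.5:
  [0→1]: (0.00+13.24)/2 × 1 = 6.62
  [1→4]: (13.24+10.28)/2 × 3 = 35.28
  [4→6]: (10.28+6.24)/2 × 2 = 16.52
  [6→8]: (6.24+3.70)/2 × 2 = 9.94
  [8→9]: (3.70+2.84)/2 × 1 = 3.27
  [9→9.5]: (2.84+2.49)/2 × 0.5 = 1.3325
  Sum = 72.9625 µg/mL·hr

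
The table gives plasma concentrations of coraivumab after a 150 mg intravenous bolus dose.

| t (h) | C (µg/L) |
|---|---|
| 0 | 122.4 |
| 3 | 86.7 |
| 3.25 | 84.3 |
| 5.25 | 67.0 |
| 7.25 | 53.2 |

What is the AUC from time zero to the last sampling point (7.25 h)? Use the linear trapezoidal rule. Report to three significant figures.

AUC = 607 µg/L·h

Trapezoidal AUC_0→7.25:
  [0→3]: (122.4+86.7)/2 × 3 = 313.65
  [3→3.25]: (86.7+84.3)/2 × 0.25 = 21.375
  [3.25→5.25]: (84.3+67.0)/2 × 2 = 151.3
  [5.25→7.25]: (67.0+53.2)/2 × 2 = 120.2
  Sum = 606.525 µg/L·h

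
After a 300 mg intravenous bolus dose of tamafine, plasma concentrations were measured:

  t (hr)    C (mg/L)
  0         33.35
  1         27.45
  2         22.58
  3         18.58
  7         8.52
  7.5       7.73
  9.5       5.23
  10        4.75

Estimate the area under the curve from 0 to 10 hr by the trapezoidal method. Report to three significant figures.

AUC = 150 mg/L·hr

Trapezoidal AUC_0→10:
  [0→1]: (33.35+27.45)/2 × 1 = 30.4
  [1→2]: (27.45+22.58)/2 × 1 = 25.015
  [2→3]: (22.58+18.58)/2 × 1 = 20.58
  [3→7]: (18.58+8.52)/2 × 4 = 54.2
  [7→7.5]: (8.52+7.73)/2 × 0.5 = 4.0625
  [7.5→9.5]: (7.73+5.23)/2 × 2 = 12.96
  [9.5→10]: (5.23+4.75)/2 × 0.5 = 2.495
  Sum = 149.7125 mg/L·hr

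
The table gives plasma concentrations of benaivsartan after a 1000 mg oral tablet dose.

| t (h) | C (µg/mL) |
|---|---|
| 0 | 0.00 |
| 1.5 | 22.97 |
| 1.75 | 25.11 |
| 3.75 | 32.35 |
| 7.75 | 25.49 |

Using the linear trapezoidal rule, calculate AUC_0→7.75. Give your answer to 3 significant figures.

AUC = 196 µg/mL·h

Trapezoidal AUC_0→7.75:
  [0→1.5]: (0.00+22.97)/2 × 1.5 = 17.2275
  [1.5→1.75]: (22.97+25.11)/2 × 0.25 = 6.01
  [1.75→3.75]: (25.11+32.35)/2 × 2 = 57.46
  [3.75→7.75]: (32.35+25.49)/2 × 4 = 115.68
  Sum = 196.3775 µg/mL·h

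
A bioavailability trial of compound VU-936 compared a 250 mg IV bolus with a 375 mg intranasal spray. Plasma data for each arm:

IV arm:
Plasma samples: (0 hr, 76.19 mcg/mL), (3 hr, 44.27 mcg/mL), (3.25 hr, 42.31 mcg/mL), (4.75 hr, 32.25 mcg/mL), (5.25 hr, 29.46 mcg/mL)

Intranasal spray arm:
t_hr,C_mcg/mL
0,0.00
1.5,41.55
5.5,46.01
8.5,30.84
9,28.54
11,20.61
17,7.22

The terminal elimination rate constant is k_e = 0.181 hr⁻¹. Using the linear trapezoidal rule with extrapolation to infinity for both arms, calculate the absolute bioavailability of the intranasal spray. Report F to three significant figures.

F = 0.797

Trapezoidal AUC_0→5.25 (IV):
  [0→3]: (76.19+44.27)/2 × 3 = 180.69
  [3→3.25]: (44.27+42.31)/2 × 0.25 = 10.8225
  [3.25→4.75]: (42.31+32.25)/2 × 1.5 = 55.92
  [4.75→5.25]: (32.25+29.46)/2 × 0.5 = 15.4275
  Sum = 262.86 mcg/mL·hr
IV tail: 29.46/0.181 = 162.762; AUC_iv,0→∞ = 262.86 + 162.762 = 425.622 mcg/mL·hr
Trapezoidal AUC_0→17 (intranasal spray):
  [0→1.5]: (0.00+41.55)/2 × 1.5 = 31.1625
  [1.5→5.5]: (41.55+46.01)/2 × 4 = 175.12
  [5.5→8.5]: (46.01+30.84)/2 × 3 = 115.275
  [8.5→9]: (30.84+28.54)/2 × 0.5 = 14.845
  [9→11]: (28.54+20.61)/2 × 2 = 49.15
  [11→17]: (20.61+7.22)/2 × 6 = 83.49
  Sum = 469.0425 mcg/mL·hr
intranasal spray tail: 7.22/0.181 = 39.890; AUC_ev,0→∞ = 469.0425 + 39.890 = 508.9325 mcg/mL·hr
F = (AUC_ev/D_ev)/(AUC_iv/D_iv) = (508.9325/375)/(425.622/250) = 1.35715/1.702488 = 0.7972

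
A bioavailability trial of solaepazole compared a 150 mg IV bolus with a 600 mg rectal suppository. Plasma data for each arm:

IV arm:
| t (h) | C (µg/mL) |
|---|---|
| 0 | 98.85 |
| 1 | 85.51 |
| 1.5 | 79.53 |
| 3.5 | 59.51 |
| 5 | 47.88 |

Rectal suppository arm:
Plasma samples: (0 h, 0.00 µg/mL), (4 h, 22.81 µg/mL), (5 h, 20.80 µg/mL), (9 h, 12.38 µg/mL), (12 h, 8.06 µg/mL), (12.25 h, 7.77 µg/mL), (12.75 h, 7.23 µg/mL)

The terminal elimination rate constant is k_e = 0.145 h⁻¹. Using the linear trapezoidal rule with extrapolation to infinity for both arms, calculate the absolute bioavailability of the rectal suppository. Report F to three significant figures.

Trapezoidal AUC_0→5 (IV):
  [0→1]: (98.85+85.51)/2 × 1 = 92.18
  [1→1.5]: (85.51+79.53)/2 × 0.5 = 41.26
  [1.5→3.5]: (79.53+59.51)/2 × 2 = 139.04
  [3.5→5]: (59.51+47.88)/2 × 1.5 = 80.5425
  Sum = 353.0225 µg/mL·h
IV tail: 47.88/0.145 = 330.207; AUC_iv,0→∞ = 353.0225 + 330.207 = 683.2295 µg/mL·h
Trapezoidal AUC_0→12.75 (rectal suppository):
  [0→4]: (0.00+22.81)/2 × 4 = 45.62
  [4→5]: (22.81+20.80)/2 × 1 = 21.805
  [5→9]: (20.80+12.38)/2 × 4 = 66.36
  [9→12]: (12.38+8.06)/2 × 3 = 30.66
  [12→12.25]: (8.06+7.77)/2 × 0.25 = 1.97875
  [12.25→12.75]: (7.77+7.23)/2 × 0.5 = 3.75
  Sum = 170.17375 µg/mL·h
rectal suppository tail: 7.23/0.145 = 49.862; AUC_ev,0→∞ = 170.17375 + 49.862 = 220.03575 µg/mL·h
F = (AUC_ev/D_ev)/(AUC_iv/D_iv) = (220.03575/600)/(683.2295/150) = 0.36672625/4.55486 = 0.0805

F = 0.0805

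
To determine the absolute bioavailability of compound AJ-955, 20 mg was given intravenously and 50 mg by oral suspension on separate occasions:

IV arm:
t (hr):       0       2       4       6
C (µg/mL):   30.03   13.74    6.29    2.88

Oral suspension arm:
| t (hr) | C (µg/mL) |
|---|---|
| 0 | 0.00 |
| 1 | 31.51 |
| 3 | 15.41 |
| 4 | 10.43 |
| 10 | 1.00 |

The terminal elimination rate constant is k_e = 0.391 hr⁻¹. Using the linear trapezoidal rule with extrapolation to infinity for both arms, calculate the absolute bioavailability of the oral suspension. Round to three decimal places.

Trapezoidal AUC_0→6 (IV):
  [0→2]: (30.03+13.74)/2 × 2 = 43.77
  [2→4]: (13.74+6.29)/2 × 2 = 20.03
  [4→6]: (6.29+2.88)/2 × 2 = 9.17
  Sum = 72.97 µg/mL·hr
IV tail: 2.88/0.391 = 7.366; AUC_iv,0→∞ = 72.97 + 7.366 = 80.336 µg/mL·hr
Trapezoidal AUC_0→10 (oral suspension):
  [0→1]: (0.00+31.51)/2 × 1 = 15.755
  [1→3]: (31.51+15.41)/2 × 2 = 46.92
  [3→4]: (15.41+10.43)/2 × 1 = 12.92
  [4→10]: (10.43+1.00)/2 × 6 = 34.29
  Sum = 109.885 µg/mL·hr
oral suspension tail: 1.00/0.391 = 2.558; AUC_ev,0→∞ = 109.885 + 2.558 = 112.443 µg/mL·hr
F = (AUC_ev/D_ev)/(AUC_iv/D_iv) = (112.443/50)/(80.336/20) = 2.24886/4.0168 = 0.5599

F = 0.560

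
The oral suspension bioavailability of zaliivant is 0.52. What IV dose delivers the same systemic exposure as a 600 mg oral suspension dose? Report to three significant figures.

D_iv = 312 mg

Systemic exposure from an extravascular dose = F × D_ev, so the equivalent IV dose is F × D_ev.
D_iv = F × D_ev = 0.52 × 600 = 312 mg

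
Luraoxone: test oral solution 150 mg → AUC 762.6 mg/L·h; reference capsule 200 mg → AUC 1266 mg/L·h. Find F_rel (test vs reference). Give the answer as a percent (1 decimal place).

F_rel = (AUC_test/D_test) / (AUC_ref/D_ref)
      = (762.6/150) / (1266/200)
      = 5.084 / 6.33 = 0.8032 = 80.32%

F_rel = 80.3%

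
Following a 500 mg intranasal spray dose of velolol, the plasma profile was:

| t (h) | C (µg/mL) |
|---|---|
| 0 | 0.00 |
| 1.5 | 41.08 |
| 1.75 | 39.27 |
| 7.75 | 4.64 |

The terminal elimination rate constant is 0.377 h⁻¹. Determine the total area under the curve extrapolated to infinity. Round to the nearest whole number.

AUC = 185 µg/mL·h

Trapezoidal AUC_0→7.75:
  [0→1.5]: (0.00+41.08)/2 × 1.5 = 30.81
  [1.5→1.75]: (41.08+39.27)/2 × 0.25 = 10.04375
  [1.75→7.75]: (39.27+4.64)/2 × 6 = 131.73
  Sum = 172.58375 µg/mL·h
Extrapolated tail: C_last / k_e = 4.64 / 0.377 = 12.308
AUC_0→∞ = 172.58375 + 12.308 = 184.89175 µg/mL·h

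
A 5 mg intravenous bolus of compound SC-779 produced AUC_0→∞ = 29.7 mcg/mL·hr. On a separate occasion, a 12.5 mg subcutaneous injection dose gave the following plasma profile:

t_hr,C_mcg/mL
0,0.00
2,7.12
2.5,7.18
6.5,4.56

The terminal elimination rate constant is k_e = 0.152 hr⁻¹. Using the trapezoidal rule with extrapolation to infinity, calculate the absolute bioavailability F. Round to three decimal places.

F = 0.864

Trapezoidal AUC_0→6.5 (subcutaneous injection):
  [0→2]: (0.00+7.12)/2 × 2 = 7.12
  [2→2.5]: (7.12+7.18)/2 × 0.5 = 3.575
  [2.5→6.5]: (7.18+4.56)/2 × 4 = 23.48
  Sum = 34.175 mcg/mL·hr
Tail: C_last/k_e = 4.56/0.152 = 30.000
AUC_0→∞ (subcutaneous injection) = 34.175 + 30.000 = 64.175 mcg/mL·hr
F = (AUC_ev/D_ev)/(AUC_iv/D_iv) = (64.175/12.5)/(29.7/5) = 5.134/5.94 = 0.8643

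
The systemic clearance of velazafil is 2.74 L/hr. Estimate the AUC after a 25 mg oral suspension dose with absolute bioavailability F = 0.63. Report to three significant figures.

AUC_0→∞ = F × Dose / CL
        = 0.63 × 25 / 2.74 = 5.74818 mg/L·hr

AUC = 5.75 mg/L·hr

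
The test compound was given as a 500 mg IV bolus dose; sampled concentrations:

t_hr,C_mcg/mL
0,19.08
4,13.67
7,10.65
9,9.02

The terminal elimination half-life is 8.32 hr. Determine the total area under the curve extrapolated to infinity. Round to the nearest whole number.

AUC = 230 mcg/mL·hr

Trapezoidal AUC_0→9:
  [0→4]: (19.08+13.67)/2 × 4 = 65.5
  [4→7]: (13.67+10.65)/2 × 3 = 36.48
  [7→9]: (10.65+9.02)/2 × 2 = 19.67
  Sum = 121.65 mcg/mL·hr
k_e = ln2 / t½ = 0.693147 / 8.32 = 0.0833 hr^-1
Extrapolated tail: C_last / k_e = 9.02 / 0.0833 = 108.283
AUC_0→∞ = 121.65 + 108.283 = 229.933 mcg/mL·hr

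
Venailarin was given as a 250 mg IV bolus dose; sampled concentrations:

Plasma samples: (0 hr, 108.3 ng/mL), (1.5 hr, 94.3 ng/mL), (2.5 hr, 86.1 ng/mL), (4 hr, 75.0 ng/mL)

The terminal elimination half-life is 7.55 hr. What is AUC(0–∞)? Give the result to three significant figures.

Trapezoidal AUC_0→4:
  [0→1.5]: (108.3+94.3)/2 × 1.5 = 151.95
  [1.5→2.5]: (94.3+86.1)/2 × 1 = 90.2
  [2.5→4]: (86.1+75.0)/2 × 1.5 = 120.825
  Sum = 362.975 ng/mL·hr
k_e = ln2 / t½ = 0.693147 / 7.55 = 0.0918 hr^-1
Extrapolated tail: C_last / k_e = 75.0 / 0.0918 = 816.993
AUC_0→∞ = 362.975 + 816.993 = 1179.968 ng/mL·hr

AUC = 1180 ng/mL·hr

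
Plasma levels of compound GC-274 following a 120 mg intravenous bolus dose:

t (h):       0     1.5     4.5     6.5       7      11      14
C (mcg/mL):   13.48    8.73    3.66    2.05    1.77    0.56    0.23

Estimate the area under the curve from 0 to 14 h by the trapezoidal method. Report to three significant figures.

AUC = 47.8 mcg/mL·h

Trapezoidal AUC_0→14:
  [0→1.5]: (13.48+8.73)/2 × 1.5 = 16.6575
  [1.5→4.5]: (8.73+3.66)/2 × 3 = 18.585
  [4.5→6.5]: (3.66+2.05)/2 × 2 = 5.71
  [6.5→7]: (2.05+1.77)/2 × 0.5 = 0.955
  [7→11]: (1.77+0.56)/2 × 4 = 4.66
  [11→14]: (0.56+0.23)/2 × 3 = 1.185
  Sum = 47.7525 mcg/mL·h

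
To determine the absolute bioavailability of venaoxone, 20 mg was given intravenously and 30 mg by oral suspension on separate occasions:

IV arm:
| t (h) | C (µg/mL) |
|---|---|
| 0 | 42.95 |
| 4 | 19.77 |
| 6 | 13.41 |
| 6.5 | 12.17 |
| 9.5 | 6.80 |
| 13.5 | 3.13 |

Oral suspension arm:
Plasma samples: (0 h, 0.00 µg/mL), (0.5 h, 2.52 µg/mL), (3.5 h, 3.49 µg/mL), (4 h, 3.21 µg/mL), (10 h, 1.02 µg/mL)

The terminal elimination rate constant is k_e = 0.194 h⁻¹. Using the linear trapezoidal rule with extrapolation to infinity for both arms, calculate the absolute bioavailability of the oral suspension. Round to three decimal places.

Trapezoidal AUC_0→13.5 (IV):
  [0→4]: (42.95+19.77)/2 × 4 = 125.44
  [4→6]: (19.77+13.41)/2 × 2 = 33.18
  [6→6.5]: (13.41+12.17)/2 × 0.5 = 6.395
  [6.5→9.5]: (12.17+6.80)/2 × 3 = 28.455
  [9.5→13.5]: (6.80+3.13)/2 × 4 = 19.86
  Sum = 213.33 µg/mL·h
IV tail: 3.13/0.194 = 16.134; AUC_iv,0→∞ = 213.33 + 16.134 = 229.464 µg/mL·h
Trapezoidal AUC_0→10 (oral suspension):
  [0→0.5]: (0.00+2.52)/2 × 0.5 = 0.63
  [0.5→3.5]: (2.52+3.49)/2 × 3 = 9.015
  [3.5→4]: (3.49+3.21)/2 × 0.5 = 1.675
  [4→10]: (3.21+1.02)/2 × 6 = 12.69
  Sum = 24.01 µg/mL·h
oral suspension tail: 1.02/0.194 = 5.258; AUC_ev,0→∞ = 24.01 + 5.258 = 29.268 µg/mL·h
F = (AUC_ev/D_ev)/(AUC_iv/D_iv) = (29.268/30)/(229.464/20) = 0.9756/11.4732 = 0.0850

F = 0.085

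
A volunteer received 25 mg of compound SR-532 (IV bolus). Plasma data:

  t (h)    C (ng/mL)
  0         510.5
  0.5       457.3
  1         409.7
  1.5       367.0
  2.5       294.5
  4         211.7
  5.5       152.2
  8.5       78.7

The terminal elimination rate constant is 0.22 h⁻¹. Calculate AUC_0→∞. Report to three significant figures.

AUC = 2340 ng/mL·h

Trapezoidal AUC_0→8.5:
  [0→0.5]: (510.5+457.3)/2 × 0.5 = 241.95
  [0.5→1]: (457.3+409.7)/2 × 0.5 = 216.75
  [1→1.5]: (409.7+367.0)/2 × 0.5 = 194.175
  [1.5→2.5]: (367.0+294.5)/2 × 1 = 330.75
  [2.5→4]: (294.5+211.7)/2 × 1.5 = 379.65
  [4→5.5]: (211.7+152.2)/2 × 1.5 = 272.925
  [5.5→8.5]: (152.2+78.7)/2 × 3 = 346.35
  Sum = 1982.55 ng/mL·h
Extrapolated tail: C_last / k_e = 78.7 / 0.22 = 357.727
AUC_0→∞ = 1982.55 + 357.727 = 2340.277 ng/mL·h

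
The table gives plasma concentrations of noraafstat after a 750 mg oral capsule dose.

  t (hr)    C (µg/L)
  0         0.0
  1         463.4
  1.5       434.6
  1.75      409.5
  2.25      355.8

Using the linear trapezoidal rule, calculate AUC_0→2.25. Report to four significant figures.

AUC = 753.0 µg/L·hr

Trapezoidal AUC_0→2.25:
  [0→1]: (0.0+463.4)/2 × 1 = 231.7
  [1→1.5]: (463.4+434.6)/2 × 0.5 = 224.5
  [1.5→1.75]: (434.6+409.5)/2 × 0.25 = 105.5125
  [1.75→2.25]: (409.5+355.8)/2 × 0.5 = 191.325
  Sum = 753.0375 µg/L·hr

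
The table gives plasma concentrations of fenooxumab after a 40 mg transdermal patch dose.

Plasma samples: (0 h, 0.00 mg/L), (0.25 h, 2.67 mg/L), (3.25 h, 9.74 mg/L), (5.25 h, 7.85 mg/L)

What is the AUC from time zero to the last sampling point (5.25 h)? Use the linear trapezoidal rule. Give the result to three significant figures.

Trapezoidal AUC_0→5.25:
  [0→0.25]: (0.00+2.67)/2 × 0.25 = 0.33375
  [0.25→3.25]: (2.67+9.74)/2 × 3 = 18.615
  [3.25→5.25]: (9.74+7.85)/2 × 2 = 17.59
  Sum = 36.53875 mg/L·h

AUC = 36.5 mg/L·h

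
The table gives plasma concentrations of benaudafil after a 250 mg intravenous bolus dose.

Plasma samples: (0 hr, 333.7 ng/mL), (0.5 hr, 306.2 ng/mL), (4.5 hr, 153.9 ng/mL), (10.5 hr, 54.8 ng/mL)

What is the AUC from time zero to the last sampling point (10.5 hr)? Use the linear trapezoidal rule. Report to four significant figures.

Trapezoidal AUC_0→10.5:
  [0→0.5]: (333.7+306.2)/2 × 0.5 = 159.975
  [0.5→4.5]: (306.2+153.9)/2 × 4 = 920.2
  [4.5→10.5]: (153.9+54.8)/2 × 6 = 626.1
  Sum = 1706.275 ng/mL·hr

AUC = 1706 ng/mL·hr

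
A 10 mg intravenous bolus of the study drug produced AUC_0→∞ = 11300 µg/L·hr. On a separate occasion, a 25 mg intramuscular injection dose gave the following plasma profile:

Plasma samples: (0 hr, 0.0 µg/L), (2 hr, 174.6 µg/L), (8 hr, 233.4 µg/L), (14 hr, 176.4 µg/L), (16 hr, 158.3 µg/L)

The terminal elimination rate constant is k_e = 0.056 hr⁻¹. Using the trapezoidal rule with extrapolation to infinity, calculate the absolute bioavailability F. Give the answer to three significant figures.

F = 0.205

Trapezoidal AUC_0→16 (intramuscular injection):
  [0→2]: (0.0+174.6)/2 × 2 = 174.6
  [2→8]: (174.6+233.4)/2 × 6 = 1224.0
  [8→14]: (233.4+176.4)/2 × 6 = 1229.4
  [14→16]: (176.4+158.3)/2 × 2 = 334.7
  Sum = 2962.7 µg/L·hr
Tail: C_last/k_e = 158.3/0.056 = 2826.786
AUC_0→∞ (intramuscular injection) = 2962.7 + 2826.786 = 5789.486 µg/L·hr
F = (AUC_ev/D_ev)/(AUC_iv/D_iv) = (5789.486/25)/(11300/10) = 231.57944/1130 = 0.2049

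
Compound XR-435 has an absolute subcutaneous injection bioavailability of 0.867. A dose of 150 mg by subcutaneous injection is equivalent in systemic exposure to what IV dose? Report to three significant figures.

Systemic exposure from an extravascular dose = F × D_ev, so the equivalent IV dose is F × D_ev.
D_iv = F × D_ev = 0.867 × 150 = 130.05 mg

D_iv = 130 mg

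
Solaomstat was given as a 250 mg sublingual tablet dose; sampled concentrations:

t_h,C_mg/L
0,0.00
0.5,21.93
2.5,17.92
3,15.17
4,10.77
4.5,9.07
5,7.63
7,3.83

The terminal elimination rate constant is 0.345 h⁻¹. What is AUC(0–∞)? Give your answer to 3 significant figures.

AUC = 98.3 mg/L·h

Trapezoidal AUC_0→7:
  [0→0.5]: (0.00+21.93)/2 × 0.5 = 5.4825
  [0.5→2.5]: (21.93+17.92)/2 × 2 = 39.85
  [2.5→3]: (17.92+15.17)/2 × 0.5 = 8.2725
  [3→4]: (15.17+10.77)/2 × 1 = 12.97
  [4→4.5]: (10.77+9.07)/2 × 0.5 = 4.96
  [4.5→5]: (9.07+7.63)/2 × 0.5 = 4.175
  [5→7]: (7.63+3.83)/2 × 2 = 11.46
  Sum = 87.17 mg/L·h
Extrapolated tail: C_last / k_e = 3.83 / 0.345 = 11.101
AUC_0→∞ = 87.17 + 11.101 = 98.271 mg/L·h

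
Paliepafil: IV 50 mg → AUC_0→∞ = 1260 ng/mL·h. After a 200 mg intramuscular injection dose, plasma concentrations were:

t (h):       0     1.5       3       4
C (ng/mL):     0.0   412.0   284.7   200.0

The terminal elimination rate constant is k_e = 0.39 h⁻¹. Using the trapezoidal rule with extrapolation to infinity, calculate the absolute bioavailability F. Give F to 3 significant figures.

Trapezoidal AUC_0→4 (intramuscular injection):
  [0→1.5]: (0.0+412.0)/2 × 1.5 = 309.0
  [1.5→3]: (412.0+284.7)/2 × 1.5 = 522.525
  [3→4]: (284.7+200.0)/2 × 1 = 242.35
  Sum = 1073.875 ng/mL·h
Tail: C_last/k_e = 200.0/0.39 = 512.821
AUC_0→∞ (intramuscular injection) = 1073.875 + 512.821 = 1586.696 ng/mL·h
F = (AUC_ev/D_ev)/(AUC_iv/D_iv) = (1586.696/200)/(1260/50) = 7.93348/25.2 = 0.3148

F = 0.315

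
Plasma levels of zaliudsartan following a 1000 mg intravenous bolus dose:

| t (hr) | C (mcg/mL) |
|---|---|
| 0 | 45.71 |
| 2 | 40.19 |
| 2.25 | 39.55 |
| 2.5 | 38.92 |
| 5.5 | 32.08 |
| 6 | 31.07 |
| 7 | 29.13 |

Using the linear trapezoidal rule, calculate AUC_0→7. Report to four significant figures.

Trapezoidal AUC_0→7:
  [0→2]: (45.71+40.19)/2 × 2 = 85.9
  [2→2.25]: (40.19+39.55)/2 × 0.25 = 9.9675
  [2.25→2.5]: (39.55+38.92)/2 × 0.25 = 9.80875
  [2.5→5.5]: (38.92+32.08)/2 × 3 = 106.5
  [5.5→6]: (32.08+31.07)/2 × 0.5 = 15.7875
  [6→7]: (31.07+29.13)/2 × 1 = 30.1
  Sum = 258.06375 mcg/mL·hr

AUC = 258.1 mcg/mL·hr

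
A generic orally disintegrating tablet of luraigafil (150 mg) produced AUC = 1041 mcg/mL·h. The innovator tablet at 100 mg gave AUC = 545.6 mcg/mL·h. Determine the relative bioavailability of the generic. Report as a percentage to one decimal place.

F_rel = (AUC_test/D_test) / (AUC_ref/D_ref)
      = (1041/150) / (545.6/100)
      = 6.94 / 5.456 = 1.2720 = 127.20%

F_rel = 127.2%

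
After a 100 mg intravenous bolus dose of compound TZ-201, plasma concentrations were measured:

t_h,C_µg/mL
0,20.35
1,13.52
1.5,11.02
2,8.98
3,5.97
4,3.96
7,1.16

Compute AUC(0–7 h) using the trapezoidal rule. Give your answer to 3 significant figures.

AUC = 48.2 µg/mL·h

Trapezoidal AUC_0→7:
  [0→1]: (20.35+13.52)/2 × 1 = 16.935
  [1→1.5]: (13.52+11.02)/2 × 0.5 = 6.135
  [1.5→2]: (11.02+8.98)/2 × 0.5 = 5.0
  [2→3]: (8.98+5.97)/2 × 1 = 7.475
  [3→4]: (5.97+3.96)/2 × 1 = 4.965
  [4→7]: (3.96+1.16)/2 × 3 = 7.68
  Sum = 48.19 µg/mL·h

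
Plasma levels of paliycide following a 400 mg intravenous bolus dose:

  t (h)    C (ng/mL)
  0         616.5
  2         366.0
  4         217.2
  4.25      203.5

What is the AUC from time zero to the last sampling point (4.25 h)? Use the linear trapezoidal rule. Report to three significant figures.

AUC = 1620 ng/mL·h

Trapezoidal AUC_0→4.25:
  [0→2]: (616.5+366.0)/2 × 2 = 982.5
  [2→4]: (366.0+217.2)/2 × 2 = 583.2
  [4→4.25]: (217.2+203.5)/2 × 0.25 = 52.5875
  Sum = 1618.2875 ng/mL·h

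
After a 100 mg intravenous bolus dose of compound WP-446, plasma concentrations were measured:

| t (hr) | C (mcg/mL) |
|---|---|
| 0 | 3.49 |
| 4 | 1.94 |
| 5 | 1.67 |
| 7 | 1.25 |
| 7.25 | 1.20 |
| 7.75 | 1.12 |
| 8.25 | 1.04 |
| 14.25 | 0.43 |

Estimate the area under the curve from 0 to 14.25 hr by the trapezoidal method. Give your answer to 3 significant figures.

AUC = 21.4 mcg/mL·hr

Trapezoidal AUC_0→14.25:
  [0→4]: (3.49+1.94)/2 × 4 = 10.86
  [4→5]: (1.94+1.67)/2 × 1 = 1.805
  [5→7]: (1.67+1.25)/2 × 2 = 2.92
  [7→7.25]: (1.25+1.20)/2 × 0.25 = 0.30625
  [7.25→7.75]: (1.20+1.12)/2 × 0.5 = 0.58
  [7.75→8.25]: (1.12+1.04)/2 × 0.5 = 0.54
  [8.25→14.25]: (1.04+0.43)/2 × 6 = 4.41
  Sum = 21.42125 mcg/mL·hr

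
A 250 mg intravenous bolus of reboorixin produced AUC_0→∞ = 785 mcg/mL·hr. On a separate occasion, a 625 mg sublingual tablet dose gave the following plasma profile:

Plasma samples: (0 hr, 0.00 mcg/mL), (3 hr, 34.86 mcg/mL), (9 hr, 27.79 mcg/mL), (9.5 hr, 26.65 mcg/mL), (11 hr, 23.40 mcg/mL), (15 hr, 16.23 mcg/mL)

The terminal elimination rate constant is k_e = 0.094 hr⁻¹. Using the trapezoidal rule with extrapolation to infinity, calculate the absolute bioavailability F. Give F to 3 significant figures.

F = 0.277

Trapezoidal AUC_0→15 (sublingual tablet):
  [0→3]: (0.00+34.86)/2 × 3 = 52.29
  [3→9]: (34.86+27.79)/2 × 6 = 187.95
  [9→9.5]: (27.79+26.65)/2 × 0.5 = 13.61
  [9.5→11]: (26.65+23.40)/2 × 1.5 = 37.5375
  [11→15]: (23.40+16.23)/2 × 4 = 79.26
  Sum = 370.6475 mcg/mL·hr
Tail: C_last/k_e = 16.23/0.094 = 172.660
AUC_0→∞ (sublingual tablet) = 370.6475 + 172.660 = 543.3075 mcg/mL·hr
F = (AUC_ev/D_ev)/(AUC_iv/D_iv) = (543.3075/625)/(785/250) = 0.869292/3.14 = 0.2768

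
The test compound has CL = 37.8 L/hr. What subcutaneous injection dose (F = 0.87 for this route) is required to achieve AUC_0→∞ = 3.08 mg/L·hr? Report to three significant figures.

Dose = 134 mg

Dose = CL × AUC_0→∞ / F
     = 37.8 × 3.08 / 0.87 = 133.821 mg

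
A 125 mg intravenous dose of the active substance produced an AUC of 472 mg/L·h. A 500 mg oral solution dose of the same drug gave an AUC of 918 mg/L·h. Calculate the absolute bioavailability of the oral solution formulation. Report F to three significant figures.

F = 0.486

F = (AUC_ev / D_ev) / (AUC_iv / D_iv)
  = (918/500) / (472/125)
  = 1.836 / 3.776 = 0.4862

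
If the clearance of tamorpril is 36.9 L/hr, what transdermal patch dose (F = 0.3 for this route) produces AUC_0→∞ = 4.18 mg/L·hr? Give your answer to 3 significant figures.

Dose = CL × AUC_0→∞ / F
     = 36.9 × 4.18 / 0.3 = 514.14 mg

Dose = 514 mg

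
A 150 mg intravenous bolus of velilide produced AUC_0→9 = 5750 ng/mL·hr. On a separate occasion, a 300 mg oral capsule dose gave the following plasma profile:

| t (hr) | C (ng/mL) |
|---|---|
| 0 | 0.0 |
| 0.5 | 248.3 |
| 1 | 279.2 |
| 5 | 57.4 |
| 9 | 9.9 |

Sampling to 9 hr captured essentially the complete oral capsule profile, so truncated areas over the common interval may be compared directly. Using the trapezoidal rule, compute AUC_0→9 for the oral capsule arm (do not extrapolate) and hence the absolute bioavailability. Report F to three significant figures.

Trapezoidal AUC_0→9 (oral capsule):
  [0→0.5]: (0.0+248.3)/2 × 0.5 = 62.075
  [0.5→1]: (248.3+279.2)/2 × 0.5 = 131.875
  [1→5]: (279.2+57.4)/2 × 4 = 673.2
  [5→9]: (57.4+9.9)/2 × 4 = 134.6
  Sum = 1001.75 ng/mL·hr
F = (AUC_ev/D_ev)/(AUC_iv/D_iv) = (1001.75/300)/(5750/150) = 3.33917/38.3333 = 0.0871

F = 0.0871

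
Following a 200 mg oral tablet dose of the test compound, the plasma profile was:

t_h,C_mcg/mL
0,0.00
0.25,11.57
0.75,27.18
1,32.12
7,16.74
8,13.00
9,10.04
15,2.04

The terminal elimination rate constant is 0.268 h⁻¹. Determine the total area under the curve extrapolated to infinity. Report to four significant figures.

AUC = 235.4 mcg/mL·h

Trapezoidal AUC_0→15:
  [0→0.25]: (0.00+11.57)/2 × 0.25 = 1.44625
  [0.25→0.75]: (11.57+27.18)/2 × 0.5 = 9.6875
  [0.75→1]: (27.18+32.12)/2 × 0.25 = 7.4125
  [1→7]: (32.12+16.74)/2 × 6 = 146.58
  [7→8]: (16.74+13.00)/2 × 1 = 14.87
  [8→9]: (13.00+10.04)/2 × 1 = 11.52
  [9→15]: (10.04+2.04)/2 × 6 = 36.24
  Sum = 227.75625 mcg/mL·h
Extrapolated tail: C_last / k_e = 2.04 / 0.268 = 7.612
AUC_0→∞ = 227.75625 + 7.612 = 235.36825 mcg/mL·h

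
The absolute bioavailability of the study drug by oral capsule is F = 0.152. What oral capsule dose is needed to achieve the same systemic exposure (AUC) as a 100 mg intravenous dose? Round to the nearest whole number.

For equal systemic exposure: F × D_ev = D_iv
D_ev = D_iv / F = 100 / 0.152 = 657.895 mg

D_oral = 658 mg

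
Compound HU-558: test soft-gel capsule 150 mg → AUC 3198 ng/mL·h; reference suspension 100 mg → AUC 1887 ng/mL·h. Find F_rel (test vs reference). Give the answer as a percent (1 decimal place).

F_rel = 113.0%

F_rel = (AUC_test/D_test) / (AUC_ref/D_ref)
      = (3198/150) / (1887/100)
      = 21.32 / 18.87 = 1.1298 = 112.98%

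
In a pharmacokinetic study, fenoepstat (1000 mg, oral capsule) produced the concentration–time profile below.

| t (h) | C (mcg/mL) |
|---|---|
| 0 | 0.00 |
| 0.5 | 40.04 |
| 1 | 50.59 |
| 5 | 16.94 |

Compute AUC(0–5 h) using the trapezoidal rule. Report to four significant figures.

Trapezoidal AUC_0→5:
  [0→0.5]: (0.00+40.04)/2 × 0.5 = 10.01
  [0.5→1]: (40.04+50.59)/2 × 0.5 = 22.6575
  [1→5]: (50.59+16.94)/2 × 4 = 135.06
  Sum = 167.7275 mcg/mL·h

AUC = 167.7 mcg/mL·h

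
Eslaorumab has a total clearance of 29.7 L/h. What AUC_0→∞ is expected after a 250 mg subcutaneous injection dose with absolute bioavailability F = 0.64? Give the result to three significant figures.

AUC = 5.39 mg/L·h

AUC_0→∞ = F × Dose / CL
        = 0.64 × 250 / 29.7 = 5.38721 mg/L·h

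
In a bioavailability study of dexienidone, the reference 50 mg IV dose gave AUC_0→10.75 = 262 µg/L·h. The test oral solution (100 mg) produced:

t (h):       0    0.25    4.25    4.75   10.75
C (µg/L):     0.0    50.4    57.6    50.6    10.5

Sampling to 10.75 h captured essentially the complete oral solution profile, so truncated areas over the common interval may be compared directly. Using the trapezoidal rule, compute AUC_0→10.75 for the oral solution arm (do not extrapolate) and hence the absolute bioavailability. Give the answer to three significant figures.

Trapezoidal AUC_0→10.75 (oral solution):
  [0→0.25]: (0.0+50.4)/2 × 0.25 = 6.3
  [0.25→4.25]: (50.4+57.6)/2 × 4 = 216.0
  [4.25→4.75]: (57.6+50.6)/2 × 0.5 = 27.05
  [4.75→10.75]: (50.6+10.5)/2 × 6 = 183.3
  Sum = 432.65 µg/L·h
F = (AUC_ev/D_ev)/(AUC_iv/D_iv) = (432.65/100)/(262/50) = 4.3265/5.24 = 0.8257

F = 0.826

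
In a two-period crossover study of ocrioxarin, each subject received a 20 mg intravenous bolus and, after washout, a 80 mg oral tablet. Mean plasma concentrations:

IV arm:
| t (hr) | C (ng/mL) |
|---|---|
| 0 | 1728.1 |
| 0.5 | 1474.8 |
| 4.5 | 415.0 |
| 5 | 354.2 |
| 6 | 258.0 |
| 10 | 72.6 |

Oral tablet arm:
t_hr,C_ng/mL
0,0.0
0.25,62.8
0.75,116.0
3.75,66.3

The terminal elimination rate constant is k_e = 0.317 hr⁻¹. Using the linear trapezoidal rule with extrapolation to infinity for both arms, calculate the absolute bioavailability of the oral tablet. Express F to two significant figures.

Trapezoidal AUC_0→10 (IV):
  [0→0.5]: (1728.1+1474.8)/2 × 0.5 = 800.725
  [0.5→4.5]: (1474.8+415.0)/2 × 4 = 3779.6
  [4.5→5]: (415.0+354.2)/2 × 0.5 = 192.3
  [5→6]: (354.2+258.0)/2 × 1 = 306.1
  [6→10]: (258.0+72.6)/2 × 4 = 661.2
  Sum = 5739.925 ng/mL·hr
IV tail: 72.6/0.317 = 229.022; AUC_iv,0→∞ = 5739.925 + 229.022 = 5968.947 ng/mL·hr
Trapezoidal AUC_0→3.75 (oral tablet):
  [0→0.25]: (0.0+62.8)/2 × 0.25 = 7.85
  [0.25→0.75]: (62.8+116.0)/2 × 0.5 = 44.7
  [0.75→3.75]: (116.0+66.3)/2 × 3 = 273.45
  Sum = 326.0 ng/mL·hr
oral tablet tail: 66.3/0.317 = 209.148; AUC_ev,0→∞ = 326.0 + 209.148 = 535.148 ng/mL·hr
F = (AUC_ev/D_ev)/(AUC_iv/D_iv) = (535.148/80)/(5968.947/20) = 6.68935/298.44735 = 0.0224

F = 0.022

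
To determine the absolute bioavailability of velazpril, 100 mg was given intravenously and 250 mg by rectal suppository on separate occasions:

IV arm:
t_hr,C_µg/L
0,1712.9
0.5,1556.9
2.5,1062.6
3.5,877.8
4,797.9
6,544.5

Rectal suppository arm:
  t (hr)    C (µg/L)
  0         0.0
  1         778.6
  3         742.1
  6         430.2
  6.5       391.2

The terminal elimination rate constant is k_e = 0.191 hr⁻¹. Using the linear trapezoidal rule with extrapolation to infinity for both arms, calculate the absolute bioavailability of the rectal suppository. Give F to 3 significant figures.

Trapezoidal AUC_0→6 (IV):
  [0→0.5]: (1712.9+1556.9)/2 × 0.5 = 817.45
  [0.5→2.5]: (1556.9+1062.6)/2 × 2 = 2619.5
  [2.5→3.5]: (1062.6+877.8)/2 × 1 = 970.2
  [3.5→4]: (877.8+797.9)/2 × 0.5 = 418.925
  [4→6]: (797.9+544.5)/2 × 2 = 1342.4
  Sum = 6168.475 µg/L·hr
IV tail: 544.5/0.191 = 2850.785; AUC_iv,0→∞ = 6168.475 + 2850.785 = 9019.26 µg/L·hr
Trapezoidal AUC_0→6.5 (rectal suppository):
  [0→1]: (0.0+778.6)/2 × 1 = 389.3
  [1→3]: (778.6+742.1)/2 × 2 = 1520.7
  [3→6]: (742.1+430.2)/2 × 3 = 1758.45
  [6→6.5]: (430.2+391.2)/2 × 0.5 = 205.35
  Sum = 3873.8 µg/L·hr
rectal suppository tail: 391.2/0.191 = 2048.168; AUC_ev,0→∞ = 3873.8 + 2048.168 = 5921.968 µg/L·hr
F = (AUC_ev/D_ev)/(AUC_iv/D_iv) = (5921.968/250)/(9019.26/100) = 23.687872/90.1926 = 0.2626

F = 0.263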